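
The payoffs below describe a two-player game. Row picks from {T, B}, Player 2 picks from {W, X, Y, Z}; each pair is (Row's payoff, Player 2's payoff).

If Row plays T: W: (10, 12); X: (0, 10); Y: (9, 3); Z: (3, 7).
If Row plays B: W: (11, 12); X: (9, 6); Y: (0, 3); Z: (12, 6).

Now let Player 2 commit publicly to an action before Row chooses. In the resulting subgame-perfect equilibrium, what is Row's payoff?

11

Solve by backward induction (Player 2 leads).
- W: BR = B, leader payoff 12.
- X: BR = B, leader payoff 6.
- Y: BR = T, leader payoff 3.
- Z: BR = B, leader payoff 6.
Among 12, 6, 3, 6, the best is 12 at W. Subgame-perfect outcome: (B, W) with payoffs (11, 12).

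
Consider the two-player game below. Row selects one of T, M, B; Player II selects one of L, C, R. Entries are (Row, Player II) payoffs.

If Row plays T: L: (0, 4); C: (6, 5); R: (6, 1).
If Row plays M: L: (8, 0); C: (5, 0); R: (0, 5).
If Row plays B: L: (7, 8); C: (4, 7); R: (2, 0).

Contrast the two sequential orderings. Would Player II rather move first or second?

If Row leads: Player II's best replies are T→C, M→R, B→L; Row's induced payoffs 6, 0, 7; outcome (B, L), payoffs (7, 8).
If Player II leads: Row's best replies are L→M, C→T, R→T; Player II's induced payoffs 0, 5, 1; outcome (T, C), payoffs (6, 5).
Player II gets 5 moving first and 8 moving second, so Player II prefers to move second.

second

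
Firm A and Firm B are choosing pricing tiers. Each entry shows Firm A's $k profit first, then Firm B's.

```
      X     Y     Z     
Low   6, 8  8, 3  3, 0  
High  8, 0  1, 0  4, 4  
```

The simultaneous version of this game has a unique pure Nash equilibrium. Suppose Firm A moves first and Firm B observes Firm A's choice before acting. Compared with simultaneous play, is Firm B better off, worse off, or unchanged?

Solve by backward induction (Firm A leads).
- Low → Firm B plays X (best of 8, 3, 0); Firm A gets 6.
- High → Firm B plays Z (best of 0, 0, 4); Firm A gets 4.
Maximizing over 6, 4, Firm A chooses Low. Subgame-perfect outcome: (Low, X) with payoffs (6, 8).
For the simultaneous game, intersect best replies.
Firm A's best replies: X→High; Y→Low; Z→High.
Firm B's best replies: Low→X; High→Z.
The unique mutual best reply is (High, Z), giving (4, 4).
Firm B earns 8 sequentially versus 4 at the Nash outcome: better off.

better off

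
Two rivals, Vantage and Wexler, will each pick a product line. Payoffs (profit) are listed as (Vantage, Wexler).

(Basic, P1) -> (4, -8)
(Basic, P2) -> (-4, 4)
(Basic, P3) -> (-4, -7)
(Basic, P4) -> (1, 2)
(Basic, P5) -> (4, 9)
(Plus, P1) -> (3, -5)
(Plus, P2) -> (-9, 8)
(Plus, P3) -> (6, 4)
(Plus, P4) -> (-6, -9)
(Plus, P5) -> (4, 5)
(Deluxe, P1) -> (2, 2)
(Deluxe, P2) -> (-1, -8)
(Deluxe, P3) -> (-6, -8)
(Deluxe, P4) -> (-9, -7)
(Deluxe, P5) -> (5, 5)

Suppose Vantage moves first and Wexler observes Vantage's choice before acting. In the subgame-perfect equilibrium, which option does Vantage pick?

Solve by backward induction (Vantage leads).
- Basic: BR = P5, leader payoff 4.
- Plus: BR = P2, leader payoff -9.
- Deluxe: BR = P5, leader payoff 5.
Among 4, -9, 5, the best is 5 at Deluxe. Subgame-perfect outcome: (Deluxe, P5) with payoffs (5, 5).

Deluxe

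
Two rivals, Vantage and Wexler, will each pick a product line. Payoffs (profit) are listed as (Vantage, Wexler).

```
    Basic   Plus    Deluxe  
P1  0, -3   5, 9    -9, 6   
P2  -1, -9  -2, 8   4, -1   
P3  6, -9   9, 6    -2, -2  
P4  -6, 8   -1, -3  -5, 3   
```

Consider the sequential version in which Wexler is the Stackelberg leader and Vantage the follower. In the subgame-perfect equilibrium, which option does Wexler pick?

Work backward from Vantage's decision.
- Basic: Vantage compares 0, -1, 6, -6 and picks P3; Wexler would get -9.
- Plus: Vantage compares 5, -2, 9, -1 and picks P3; Wexler would get 6.
- Deluxe: Vantage compares -9, 4, -2, -5 and picks P2; Wexler would get -1.
Among -9, 6, -1, the best is 6 at Plus. Subgame-perfect outcome: (P3, Plus) with payoffs (9, 6).

Plus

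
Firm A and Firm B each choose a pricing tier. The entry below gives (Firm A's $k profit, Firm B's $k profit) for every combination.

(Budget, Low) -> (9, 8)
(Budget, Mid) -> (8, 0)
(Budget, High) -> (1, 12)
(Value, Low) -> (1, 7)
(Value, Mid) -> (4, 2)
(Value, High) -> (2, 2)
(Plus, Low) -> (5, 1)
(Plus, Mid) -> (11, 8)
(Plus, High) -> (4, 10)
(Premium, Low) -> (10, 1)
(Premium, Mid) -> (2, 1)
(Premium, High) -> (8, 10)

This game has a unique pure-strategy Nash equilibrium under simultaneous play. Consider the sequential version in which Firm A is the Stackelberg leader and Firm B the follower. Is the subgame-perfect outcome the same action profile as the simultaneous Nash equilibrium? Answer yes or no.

yes

Firm B best-responds to each possible Firm A move:
- Budget: BR = High, leader payoff 1.
- Value: BR = Low, leader payoff 1.
- Plus: BR = High, leader payoff 4.
- Premium: BR = High, leader payoff 8.
Among 1, 1, 4, 8, the best is 8 at Premium. Subgame-perfect outcome: (Premium, High) with payoffs (8, 10).
For the simultaneous game, intersect best replies.
Firm A's best replies: Low→Premium; Mid→Plus; High→Premium.
Firm B's best replies: Budget→High; Value→Low; Plus→High; Premium→High.
Only (Premium, High) has each player best-responding; Nash payoffs (8, 10).
Sequential outcome (Premium, High) coincides with the Nash profile (Premium, High).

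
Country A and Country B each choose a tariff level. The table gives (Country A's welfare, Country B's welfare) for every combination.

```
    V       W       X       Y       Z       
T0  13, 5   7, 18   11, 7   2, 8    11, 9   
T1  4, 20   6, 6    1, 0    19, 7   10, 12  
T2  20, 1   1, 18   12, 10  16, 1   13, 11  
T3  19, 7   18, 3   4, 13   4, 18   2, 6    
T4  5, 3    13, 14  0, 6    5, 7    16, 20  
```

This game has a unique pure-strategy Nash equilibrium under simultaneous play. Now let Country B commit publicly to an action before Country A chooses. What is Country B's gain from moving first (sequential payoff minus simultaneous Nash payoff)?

Backward induction with Country B moving first.
- V → Country A plays T2 (best of 13, 4, 20, 19, 5); Country B gets 1.
- W → Country A plays T3 (best of 7, 6, 1, 18, 13); Country B gets 3.
- X → Country A plays T2 (best of 11, 1, 12, 4, 0); Country B gets 10.
- Y → Country A plays T1 (best of 2, 19, 16, 4, 5); Country B gets 7.
- Z → Country A plays T4 (best of 11, 10, 13, 2, 16); Country B gets 20.
Among 1, 3, 10, 7, 20, the best is 20 at Z. Subgame-perfect outcome: (T4, Z) with payoffs (16, 20).
For the simultaneous game, intersect best replies.
Country A's best replies: V→T2; W→T3; X→T2; Y→T1; Z→T4.
Country B's best replies: T0→W; T1→V; T2→W; T3→Y; T4→Z.
Only (T4, Z) has each player best-responding; Nash payoffs (16, 20).
Country B's commitment gain: 20 − 20 = 0.

0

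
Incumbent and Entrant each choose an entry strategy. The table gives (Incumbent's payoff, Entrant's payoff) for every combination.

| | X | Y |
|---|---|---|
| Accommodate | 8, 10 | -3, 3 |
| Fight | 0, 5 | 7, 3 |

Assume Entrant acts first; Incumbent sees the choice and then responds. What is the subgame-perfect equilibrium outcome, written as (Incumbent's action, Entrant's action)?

(Accommodate, X)

Incumbent best-responds to each possible Entrant move:
- X: BR = Accommodate, leader payoff 10.
- Y: BR = Fight, leader payoff 3.
Among 10, 3, the best is 10 at X. Subgame-perfect outcome: (Accommodate, X) with payoffs (8, 10).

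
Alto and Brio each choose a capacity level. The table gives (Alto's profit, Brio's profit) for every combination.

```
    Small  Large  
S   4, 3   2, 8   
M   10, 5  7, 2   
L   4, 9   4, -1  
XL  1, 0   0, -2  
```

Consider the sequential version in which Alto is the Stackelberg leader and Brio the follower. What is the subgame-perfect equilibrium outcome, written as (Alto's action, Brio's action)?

Backward induction with Alto moving first.
- S: BR = Large, leader payoff 2.
- M: BR = Small, leader payoff 10.
- L: BR = Small, leader payoff 4.
- XL: BR = Small, leader payoff 1.
Alto's induced payoffs are 2, 10, 4, 1, so Alto commits to M. Subgame-perfect outcome: (M, Small) with payoffs (10, 5).

(M, Small)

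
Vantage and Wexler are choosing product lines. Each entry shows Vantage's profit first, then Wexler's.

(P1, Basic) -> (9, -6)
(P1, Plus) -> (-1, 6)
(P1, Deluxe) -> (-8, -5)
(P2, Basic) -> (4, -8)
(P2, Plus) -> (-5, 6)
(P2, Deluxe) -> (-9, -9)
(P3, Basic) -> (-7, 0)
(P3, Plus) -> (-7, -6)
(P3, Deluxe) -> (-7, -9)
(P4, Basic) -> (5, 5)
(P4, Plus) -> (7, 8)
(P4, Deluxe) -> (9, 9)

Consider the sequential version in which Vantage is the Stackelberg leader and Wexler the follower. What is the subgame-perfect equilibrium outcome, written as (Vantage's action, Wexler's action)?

Work backward from Wexler's decision.
- P1: BR = Plus, leader payoff -1.
- P2: BR = Plus, leader payoff -5.
- P3: BR = Basic, leader payoff -7.
- P4: BR = Deluxe, leader payoff 9.
Among -1, -5, -7, 9, the best is 9 at P4. Subgame-perfect outcome: (P4, Deluxe) with payoffs (9, 9).

(P4, Deluxe)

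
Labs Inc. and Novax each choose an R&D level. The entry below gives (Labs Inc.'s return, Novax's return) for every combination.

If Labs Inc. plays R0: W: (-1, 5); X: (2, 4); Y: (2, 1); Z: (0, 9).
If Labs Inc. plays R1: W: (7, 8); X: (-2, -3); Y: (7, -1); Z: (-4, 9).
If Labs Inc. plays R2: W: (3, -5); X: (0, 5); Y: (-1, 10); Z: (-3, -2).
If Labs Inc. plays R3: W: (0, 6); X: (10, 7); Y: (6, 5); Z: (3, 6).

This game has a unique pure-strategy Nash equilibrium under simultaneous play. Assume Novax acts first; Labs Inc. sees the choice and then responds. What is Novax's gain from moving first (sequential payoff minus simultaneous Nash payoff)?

1

Backward induction with Novax moving first.
- W: BR = R1, leader payoff 8.
- X: BR = R3, leader payoff 7.
- Y: BR = R1, leader payoff -1.
- Z: BR = R3, leader payoff 6.
Maximizing over 8, 7, -1, 6, Novax chooses W. Subgame-perfect outcome: (R1, W) with payoffs (7, 8).
Under simultaneous play:
Labs Inc.'s best replies: W→R1; X→R3; Y→R1; Z→R3.
Novax's best replies: R0→Z; R1→Z; R2→Y; R3→X.
Only (R3, X) has each player best-responding; Nash payoffs (10, 7).
Novax's commitment gain: 8 − 7 = 1.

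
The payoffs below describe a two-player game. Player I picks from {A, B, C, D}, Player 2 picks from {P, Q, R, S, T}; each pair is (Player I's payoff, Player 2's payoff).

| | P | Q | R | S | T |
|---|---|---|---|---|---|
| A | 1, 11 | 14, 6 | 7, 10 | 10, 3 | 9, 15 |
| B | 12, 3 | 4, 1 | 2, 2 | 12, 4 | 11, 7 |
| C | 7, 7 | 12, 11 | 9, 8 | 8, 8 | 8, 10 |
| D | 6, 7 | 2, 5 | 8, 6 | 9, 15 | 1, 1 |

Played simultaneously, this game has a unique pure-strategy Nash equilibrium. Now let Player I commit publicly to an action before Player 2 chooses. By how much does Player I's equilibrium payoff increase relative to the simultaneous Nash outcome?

1

Backward induction with Player I moving first.
- A → Player 2 plays T (best of 11, 6, 10, 3, 15); Player I gets 9.
- B → Player 2 plays T (best of 3, 1, 2, 4, 7); Player I gets 11.
- C → Player 2 plays Q (best of 7, 11, 8, 8, 10); Player I gets 12.
- D → Player 2 plays S (best of 7, 5, 6, 15, 1); Player I gets 9.
Player I's induced payoffs are 9, 11, 12, 9, so Player I commits to C. Subgame-perfect outcome: (C, Q) with payoffs (12, 11).
Under simultaneous play:
Player I's best replies: P→B; Q→A; R→C; S→B; T→B.
Player 2's best replies: A→T; B→T; C→Q; D→S.
The unique mutual best reply is (B, T), giving (11, 7).
Player I's commitment gain: 12 − 11 = 1.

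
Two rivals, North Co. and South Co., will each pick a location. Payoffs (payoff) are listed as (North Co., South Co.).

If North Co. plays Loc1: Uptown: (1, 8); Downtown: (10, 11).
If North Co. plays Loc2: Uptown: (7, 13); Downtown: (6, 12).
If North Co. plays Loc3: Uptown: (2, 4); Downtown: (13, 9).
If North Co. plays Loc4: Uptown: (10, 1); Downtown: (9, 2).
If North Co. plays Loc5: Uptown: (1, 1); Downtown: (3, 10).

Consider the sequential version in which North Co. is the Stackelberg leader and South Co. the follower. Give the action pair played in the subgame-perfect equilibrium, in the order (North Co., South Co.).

(Loc3, Downtown)

Work backward from South Co.'s decision.
- Loc1 → South Co. plays Downtown (best of 8, 11); North Co. gets 10.
- Loc2 → South Co. plays Uptown (best of 13, 12); North Co. gets 7.
- Loc3 → South Co. plays Downtown (best of 4, 9); North Co. gets 13.
- Loc4 → South Co. plays Downtown (best of 1, 2); North Co. gets 9.
- Loc5 → South Co. plays Downtown (best of 1, 10); North Co. gets 3.
Maximizing over 10, 7, 13, 9, 3, North Co. chooses Loc3. Subgame-perfect outcome: (Loc3, Downtown) with payoffs (13, 9).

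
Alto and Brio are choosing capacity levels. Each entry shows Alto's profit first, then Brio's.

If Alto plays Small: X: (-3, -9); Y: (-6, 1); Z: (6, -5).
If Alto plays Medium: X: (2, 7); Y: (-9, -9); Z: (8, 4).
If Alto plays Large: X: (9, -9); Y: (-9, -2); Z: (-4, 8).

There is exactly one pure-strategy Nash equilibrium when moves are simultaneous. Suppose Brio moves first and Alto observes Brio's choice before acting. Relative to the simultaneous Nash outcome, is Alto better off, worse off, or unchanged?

better off

Work backward from Alto's decision.
- X: Alto compares -3, 2, 9 and picks Large; Brio would get -9.
- Y: Alto compares -6, -9, -9 and picks Small; Brio would get 1.
- Z: Alto compares 6, 8, -4 and picks Medium; Brio would get 4.
Maximizing over -9, 1, 4, Brio chooses Z. Subgame-perfect outcome: (Medium, Z) with payoffs (8, 4).
Under simultaneous play:
Alto's best replies: X→Large; Y→Small; Z→Medium.
Brio's best replies: Small→Y; Medium→X; Large→Z.
The unique mutual best reply is (Small, Y), giving (-6, 1).
Alto earns 8 sequentially versus -6 at the Nash outcome: better off.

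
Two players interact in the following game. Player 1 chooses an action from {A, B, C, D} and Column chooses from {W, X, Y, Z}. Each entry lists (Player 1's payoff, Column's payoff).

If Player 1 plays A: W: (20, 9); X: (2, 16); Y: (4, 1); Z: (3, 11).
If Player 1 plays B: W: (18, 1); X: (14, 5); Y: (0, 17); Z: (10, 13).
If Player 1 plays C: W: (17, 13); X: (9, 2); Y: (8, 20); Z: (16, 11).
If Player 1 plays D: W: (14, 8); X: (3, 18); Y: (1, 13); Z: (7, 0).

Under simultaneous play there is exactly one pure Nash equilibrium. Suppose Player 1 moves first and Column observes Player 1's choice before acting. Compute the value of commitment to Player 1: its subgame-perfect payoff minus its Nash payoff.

0

Column best-responds to each possible Player 1 move:
- A: BR = X, leader payoff 2.
- B: BR = Y, leader payoff 0.
- C: BR = Y, leader payoff 8.
- D: BR = X, leader payoff 3.
Among 2, 0, 8, 3, the best is 8 at C. Subgame-perfect outcome: (C, Y) with payoffs (8, 20).
Under simultaneous play:
Player 1's best replies: W→A; X→B; Y→C; Z→C.
Column's best replies: A→X; B→Y; C→Y; D→X.
Only (C, Y) has each player best-responding; Nash payoffs (8, 20).
Player 1's commitment gain: 8 − 8 = 0.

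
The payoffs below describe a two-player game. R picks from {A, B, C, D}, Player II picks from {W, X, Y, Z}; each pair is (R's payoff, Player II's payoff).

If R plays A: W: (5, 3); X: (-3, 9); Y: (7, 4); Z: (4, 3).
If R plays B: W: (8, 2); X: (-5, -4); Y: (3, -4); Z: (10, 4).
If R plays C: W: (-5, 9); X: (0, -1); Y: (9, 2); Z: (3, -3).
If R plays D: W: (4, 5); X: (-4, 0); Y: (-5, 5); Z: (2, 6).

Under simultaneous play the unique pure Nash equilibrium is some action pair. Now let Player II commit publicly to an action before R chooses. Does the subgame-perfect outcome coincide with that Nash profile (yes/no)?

yes

Solve by backward induction (Player II leads).
- W: BR = B, leader payoff 2.
- X: BR = C, leader payoff -1.
- Y: BR = C, leader payoff 2.
- Z: BR = B, leader payoff 4.
Player II's induced payoffs are 2, -1, 2, 4, so Player II commits to Z. Subgame-perfect outcome: (B, Z) with payoffs (10, 4).
Now find the simultaneous Nash equilibrium.
R's best replies: W→B; X→C; Y→C; Z→B.
Player II's best replies: A→X; B→Z; C→W; D→Z.
The unique mutual best reply is (B, Z), giving (10, 4).
Sequential outcome (B, Z) coincides with the Nash profile (B, Z).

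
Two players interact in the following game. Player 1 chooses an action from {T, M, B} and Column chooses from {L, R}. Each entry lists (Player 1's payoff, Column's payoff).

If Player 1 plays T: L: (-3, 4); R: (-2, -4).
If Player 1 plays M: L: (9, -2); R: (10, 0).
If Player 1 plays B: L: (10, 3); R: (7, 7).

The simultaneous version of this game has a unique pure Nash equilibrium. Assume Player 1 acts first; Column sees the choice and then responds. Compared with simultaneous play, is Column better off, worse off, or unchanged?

unchanged

Work backward from Column's decision.
- T: Column compares 4, -4 and picks L; Player 1 would get -3.
- M: Column compares -2, 0 and picks R; Player 1 would get 10.
- B: Column compares 3, 7 and picks R; Player 1 would get 7.
Among -3, 10, 7, the best is 10 at M. Subgame-perfect outcome: (M, R) with payoffs (10, 0).
For the simultaneous game, intersect best replies.
Player 1's best replies: L→B; R→M.
Column's best replies: T→L; M→R; B→R.
The unique mutual best reply is (M, R), giving (10, 0).
Column earns 0 sequentially versus 0 at the Nash outcome: unchanged.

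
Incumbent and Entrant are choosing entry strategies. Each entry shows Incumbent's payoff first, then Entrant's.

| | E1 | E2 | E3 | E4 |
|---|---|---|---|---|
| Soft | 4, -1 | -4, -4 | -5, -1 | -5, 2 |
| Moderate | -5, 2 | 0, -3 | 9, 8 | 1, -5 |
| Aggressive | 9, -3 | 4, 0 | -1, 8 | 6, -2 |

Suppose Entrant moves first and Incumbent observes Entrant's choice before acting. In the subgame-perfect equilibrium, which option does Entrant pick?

E3

Solve by backward induction (Entrant leads).
- E1: Incumbent compares 4, -5, 9 and picks Aggressive; Entrant would get -3.
- E2: Incumbent compares -4, 0, 4 and picks Aggressive; Entrant would get 0.
- E3: Incumbent compares -5, 9, -1 and picks Moderate; Entrant would get 8.
- E4: Incumbent compares -5, 1, 6 and picks Aggressive; Entrant would get -2.
Entrant's induced payoffs are -3, 0, 8, -2, so Entrant commits to E3. Subgame-perfect outcome: (Moderate, E3) with payoffs (9, 8).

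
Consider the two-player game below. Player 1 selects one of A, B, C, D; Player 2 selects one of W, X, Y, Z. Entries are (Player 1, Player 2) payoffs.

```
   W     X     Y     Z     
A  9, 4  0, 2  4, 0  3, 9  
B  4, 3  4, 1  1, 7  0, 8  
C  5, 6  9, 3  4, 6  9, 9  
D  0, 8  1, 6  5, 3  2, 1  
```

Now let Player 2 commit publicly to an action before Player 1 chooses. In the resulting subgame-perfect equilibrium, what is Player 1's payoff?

Solve by backward induction (Player 2 leads).
- W: BR = A, leader payoff 4.
- X: BR = C, leader payoff 3.
- Y: BR = D, leader payoff 3.
- Z: BR = C, leader payoff 9.
Maximizing over 4, 3, 3, 9, Player 2 chooses Z. Subgame-perfect outcome: (C, Z) with payoffs (9, 9).

9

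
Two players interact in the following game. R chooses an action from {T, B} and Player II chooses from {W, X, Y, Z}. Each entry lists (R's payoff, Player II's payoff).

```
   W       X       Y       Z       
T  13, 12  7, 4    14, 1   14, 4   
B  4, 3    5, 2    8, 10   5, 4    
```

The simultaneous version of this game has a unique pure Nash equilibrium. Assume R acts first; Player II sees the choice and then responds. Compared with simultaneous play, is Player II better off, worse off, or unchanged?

unchanged

Player II best-responds to each possible R move:
- T → Player II plays W (best of 12, 4, 1, 4); R gets 13.
- B → Player II plays Y (best of 3, 2, 10, 4); R gets 8.
R's induced payoffs are 13, 8, so R commits to T. Subgame-perfect outcome: (T, W) with payoffs (13, 12).
Under simultaneous play:
R's best replies: W→T; X→T; Y→T; Z→T.
Player II's best replies: T→W; B→Y.
The unique mutual best reply is (T, W), giving (13, 12).
Player II earns 12 sequentially versus 12 at the Nash outcome: unchanged.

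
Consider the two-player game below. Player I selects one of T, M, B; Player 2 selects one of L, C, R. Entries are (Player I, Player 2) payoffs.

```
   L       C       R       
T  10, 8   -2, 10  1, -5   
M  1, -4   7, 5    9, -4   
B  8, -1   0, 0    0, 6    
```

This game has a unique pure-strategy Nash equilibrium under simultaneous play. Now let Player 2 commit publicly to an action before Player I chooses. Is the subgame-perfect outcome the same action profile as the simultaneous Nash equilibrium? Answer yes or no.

Solve by backward induction (Player 2 leads).
- L: Player I compares 10, 1, 8 and picks T; Player 2 would get 8.
- C: Player I compares -2, 7, 0 and picks M; Player 2 would get 5.
- R: Player I compares 1, 9, 0 and picks M; Player 2 would get -4.
Maximizing over 8, 5, -4, Player 2 chooses L. Subgame-perfect outcome: (T, L) with payoffs (10, 8).
Now find the simultaneous Nash equilibrium.
Player I's best replies: L→T; C→M; R→M.
Player 2's best replies: T→C; M→C; B→R.
Only (M, C) has each player best-responding; Nash payoffs (7, 5).
Sequential outcome (T, L) differs from the Nash profile (M, C).

no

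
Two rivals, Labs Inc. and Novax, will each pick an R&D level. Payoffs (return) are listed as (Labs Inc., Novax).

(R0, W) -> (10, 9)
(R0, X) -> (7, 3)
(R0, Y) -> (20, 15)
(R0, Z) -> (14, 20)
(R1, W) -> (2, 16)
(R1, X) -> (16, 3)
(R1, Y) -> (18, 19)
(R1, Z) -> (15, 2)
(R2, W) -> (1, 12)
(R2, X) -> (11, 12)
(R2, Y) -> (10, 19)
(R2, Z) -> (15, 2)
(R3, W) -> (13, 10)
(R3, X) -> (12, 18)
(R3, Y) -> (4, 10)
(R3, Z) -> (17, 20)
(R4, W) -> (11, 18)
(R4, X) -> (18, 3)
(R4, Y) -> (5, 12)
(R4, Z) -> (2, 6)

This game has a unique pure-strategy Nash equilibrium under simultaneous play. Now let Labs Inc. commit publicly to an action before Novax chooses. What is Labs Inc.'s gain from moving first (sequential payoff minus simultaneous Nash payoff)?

Work backward from Novax's decision.
- R0: BR = Z, leader payoff 14.
- R1: BR = Y, leader payoff 18.
- R2: BR = Y, leader payoff 10.
- R3: BR = Z, leader payoff 17.
- R4: BR = W, leader payoff 11.
Among 14, 18, 10, 17, 11, the best is 18 at R1. Subgame-perfect outcome: (R1, Y) with payoffs (18, 19).
For the simultaneous game, intersect best replies.
Labs Inc.'s best replies: W→R3; X→R4; Y→R0; Z→R3.
Novax's best replies: R0→Z; R1→Y; R2→Y; R3→Z; R4→W.
The unique mutual best reply is (R3, Z), giving (17, 20).
Labs Inc.'s commitment gain: 18 − 17 = 1.

1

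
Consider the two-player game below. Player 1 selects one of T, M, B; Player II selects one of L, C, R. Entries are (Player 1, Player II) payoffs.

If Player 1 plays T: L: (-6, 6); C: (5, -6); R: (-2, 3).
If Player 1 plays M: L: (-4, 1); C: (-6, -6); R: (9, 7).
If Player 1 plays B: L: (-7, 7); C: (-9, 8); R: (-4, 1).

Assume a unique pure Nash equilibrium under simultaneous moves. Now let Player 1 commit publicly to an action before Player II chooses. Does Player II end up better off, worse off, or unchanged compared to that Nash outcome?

unchanged

Player II best-responds to each possible Player 1 move:
- T: Player II compares 6, -6, 3 and picks L; Player 1 would get -6.
- M: Player II compares 1, -6, 7 and picks R; Player 1 would get 9.
- B: Player II compares 7, 8, 1 and picks C; Player 1 would get -9.
Maximizing over -6, 9, -9, Player 1 chooses M. Subgame-perfect outcome: (M, R) with payoffs (9, 7).
For the simultaneous game, intersect best replies.
Player 1's best replies: L→M; C→T; R→M.
Player II's best replies: T→L; M→R; B→C.
Only (M, R) has each player best-responding; Nash payoffs (9, 7).
Player II earns 7 sequentially versus 7 at the Nash outcome: unchanged.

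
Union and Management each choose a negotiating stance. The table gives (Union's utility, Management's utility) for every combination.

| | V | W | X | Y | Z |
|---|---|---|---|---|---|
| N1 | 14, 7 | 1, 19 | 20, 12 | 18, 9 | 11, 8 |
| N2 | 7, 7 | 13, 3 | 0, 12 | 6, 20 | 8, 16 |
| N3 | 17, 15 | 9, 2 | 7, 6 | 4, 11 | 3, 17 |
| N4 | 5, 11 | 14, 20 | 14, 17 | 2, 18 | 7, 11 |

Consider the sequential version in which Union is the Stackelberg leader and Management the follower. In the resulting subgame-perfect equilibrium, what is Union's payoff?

14

Management best-responds to each possible Union move:
- N1 → Management plays W (best of 7, 19, 12, 9, 8); Union gets 1.
- N2 → Management plays Y (best of 7, 3, 12, 20, 16); Union gets 6.
- N3 → Management plays Z (best of 15, 2, 6, 11, 17); Union gets 3.
- N4 → Management plays W (best of 11, 20, 17, 18, 11); Union gets 14.
Union's induced payoffs are 1, 6, 3, 14, so Union commits to N4. Subgame-perfect outcome: (N4, W) with payoffs (14, 20).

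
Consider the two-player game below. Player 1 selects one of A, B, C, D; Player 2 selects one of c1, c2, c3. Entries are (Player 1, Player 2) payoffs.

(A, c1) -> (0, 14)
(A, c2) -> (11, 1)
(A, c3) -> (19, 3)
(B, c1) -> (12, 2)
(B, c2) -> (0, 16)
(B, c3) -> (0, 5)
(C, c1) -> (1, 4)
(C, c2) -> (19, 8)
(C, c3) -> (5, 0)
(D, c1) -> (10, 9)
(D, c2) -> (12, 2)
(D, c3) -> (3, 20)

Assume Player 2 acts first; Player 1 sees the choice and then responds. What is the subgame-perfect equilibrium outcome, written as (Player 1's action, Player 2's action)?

Backward induction with Player 2 moving first.
- c1: Player 1 compares 0, 12, 1, 10 and picks B; Player 2 would get 2.
- c2: Player 1 compares 11, 0, 19, 12 and picks C; Player 2 would get 8.
- c3: Player 1 compares 19, 0, 5, 3 and picks A; Player 2 would get 3.
Maximizing over 2, 8, 3, Player 2 chooses c2. Subgame-perfect outcome: (C, c2) with payoffs (19, 8).

(C, c2)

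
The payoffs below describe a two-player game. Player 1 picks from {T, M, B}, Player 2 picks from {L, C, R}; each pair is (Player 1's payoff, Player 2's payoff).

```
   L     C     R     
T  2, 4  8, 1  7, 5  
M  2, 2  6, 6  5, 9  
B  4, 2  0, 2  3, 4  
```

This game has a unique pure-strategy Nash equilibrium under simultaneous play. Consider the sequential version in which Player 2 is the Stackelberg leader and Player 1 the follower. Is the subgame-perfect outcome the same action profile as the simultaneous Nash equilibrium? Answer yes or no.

Player 1 best-responds to each possible Player 2 move:
- L: BR = B, leader payoff 2.
- C: BR = T, leader payoff 1.
- R: BR = T, leader payoff 5.
Maximizing over 2, 1, 5, Player 2 chooses R. Subgame-perfect outcome: (T, R) with payoffs (7, 5).
Under simultaneous play:
Player 1's best replies: L→B; C→T; R→T.
Player 2's best replies: T→R; M→R; B→R.
Only (T, R) has each player best-responding; Nash payoffs (7, 5).
Sequential outcome (T, R) coincides with the Nash profile (T, R).

yes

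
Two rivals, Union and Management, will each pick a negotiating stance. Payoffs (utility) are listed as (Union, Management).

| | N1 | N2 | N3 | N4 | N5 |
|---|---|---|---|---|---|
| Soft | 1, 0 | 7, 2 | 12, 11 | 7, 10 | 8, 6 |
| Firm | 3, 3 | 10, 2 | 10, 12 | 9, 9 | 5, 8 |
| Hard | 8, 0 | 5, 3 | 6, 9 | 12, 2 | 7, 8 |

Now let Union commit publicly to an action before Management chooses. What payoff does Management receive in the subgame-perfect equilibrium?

Work backward from Management's decision.
- Soft: Management compares 0, 2, 11, 10, 6 and picks N3; Union would get 12.
- Firm: Management compares 3, 2, 12, 9, 8 and picks N3; Union would get 10.
- Hard: Management compares 0, 3, 9, 2, 8 and picks N3; Union would get 6.
Maximizing over 12, 10, 6, Union chooses Soft. Subgame-perfect outcome: (Soft, N3) with payoffs (12, 11).

11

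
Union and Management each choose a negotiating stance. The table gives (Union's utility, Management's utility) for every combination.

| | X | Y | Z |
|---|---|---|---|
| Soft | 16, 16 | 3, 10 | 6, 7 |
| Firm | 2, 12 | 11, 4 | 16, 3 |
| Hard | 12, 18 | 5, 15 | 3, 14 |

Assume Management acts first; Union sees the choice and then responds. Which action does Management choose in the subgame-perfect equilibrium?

X

Union best-responds to each possible Management move:
- X: Union compares 16, 2, 12 and picks Soft; Management would get 16.
- Y: Union compares 3, 11, 5 and picks Firm; Management would get 4.
- Z: Union compares 6, 16, 3 and picks Firm; Management would get 3.
Management's induced payoffs are 16, 4, 3, so Management commits to X. Subgame-perfect outcome: (Soft, X) with payoffs (16, 16).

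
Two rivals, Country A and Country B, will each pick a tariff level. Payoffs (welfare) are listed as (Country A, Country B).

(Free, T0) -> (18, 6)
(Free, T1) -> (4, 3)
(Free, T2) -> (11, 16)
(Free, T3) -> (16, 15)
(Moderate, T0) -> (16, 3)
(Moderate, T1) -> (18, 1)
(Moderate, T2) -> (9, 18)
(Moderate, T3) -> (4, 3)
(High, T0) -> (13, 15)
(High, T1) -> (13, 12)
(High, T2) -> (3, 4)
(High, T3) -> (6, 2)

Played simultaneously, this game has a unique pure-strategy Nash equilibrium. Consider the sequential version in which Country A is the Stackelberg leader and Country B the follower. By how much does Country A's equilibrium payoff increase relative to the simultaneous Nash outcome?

Work backward from Country B's decision.
- Free → Country B plays T2 (best of 6, 3, 16, 15); Country A gets 11.
- Moderate → Country B plays T2 (best of 3, 1, 18, 3); Country A gets 9.
- High → Country B plays T0 (best of 15, 12, 4, 2); Country A gets 13.
Among 11, 9, 13, the best is 13 at High. Subgame-perfect outcome: (High, T0) with payoffs (13, 15).
For the simultaneous game, intersect best replies.
Country A's best replies: T0→Free; T1→Moderate; T2→Free; T3→Free.
Country B's best replies: Free→T2; Moderate→T2; High→T0.
Only (Free, T2) has each player best-responding; Nash payoffs (11, 16).
Country A's commitment gain: 13 − 11 = 2.

2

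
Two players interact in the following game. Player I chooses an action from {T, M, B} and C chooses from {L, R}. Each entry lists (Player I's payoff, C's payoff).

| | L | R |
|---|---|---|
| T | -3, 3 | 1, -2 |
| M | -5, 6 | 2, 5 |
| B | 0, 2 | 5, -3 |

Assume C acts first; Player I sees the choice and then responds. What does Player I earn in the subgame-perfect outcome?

Player I best-responds to each possible C move:
- L: BR = B, leader payoff 2.
- R: BR = B, leader payoff -3.
C's induced payoffs are 2, -3, so C commits to L. Subgame-perfect outcome: (B, L) with payoffs (0, 2).

0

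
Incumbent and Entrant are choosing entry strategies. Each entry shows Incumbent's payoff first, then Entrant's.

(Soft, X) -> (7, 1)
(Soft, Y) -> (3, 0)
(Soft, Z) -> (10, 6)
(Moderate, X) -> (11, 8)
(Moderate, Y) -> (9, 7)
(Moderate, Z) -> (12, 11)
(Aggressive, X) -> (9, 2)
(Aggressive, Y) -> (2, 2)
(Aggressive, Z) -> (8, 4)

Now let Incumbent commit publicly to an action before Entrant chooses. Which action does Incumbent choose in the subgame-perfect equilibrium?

Moderate

Work backward from Entrant's decision.
- Soft → Entrant plays Z (best of 1, 0, 6); Incumbent gets 10.
- Moderate → Entrant plays Z (best of 8, 7, 11); Incumbent gets 12.
- Aggressive → Entrant plays Z (best of 2, 2, 4); Incumbent gets 8.
Incumbent's induced payoffs are 10, 12, 8, so Incumbent commits to Moderate. Subgame-perfect outcome: (Moderate, Z) with payoffs (12, 11).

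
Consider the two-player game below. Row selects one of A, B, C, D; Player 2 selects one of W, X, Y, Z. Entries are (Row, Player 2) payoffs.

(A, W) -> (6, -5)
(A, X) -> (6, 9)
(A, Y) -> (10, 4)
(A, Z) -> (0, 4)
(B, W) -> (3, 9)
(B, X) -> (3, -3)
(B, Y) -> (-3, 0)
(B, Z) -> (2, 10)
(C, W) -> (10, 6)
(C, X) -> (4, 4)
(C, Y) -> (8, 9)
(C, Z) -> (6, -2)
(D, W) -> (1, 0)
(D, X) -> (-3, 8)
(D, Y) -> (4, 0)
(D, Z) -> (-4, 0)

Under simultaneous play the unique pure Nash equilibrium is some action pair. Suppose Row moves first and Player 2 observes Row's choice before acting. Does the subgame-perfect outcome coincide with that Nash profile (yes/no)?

no

Backward induction with Row moving first.
- A: BR = X, leader payoff 6.
- B: BR = Z, leader payoff 2.
- C: BR = Y, leader payoff 8.
- D: BR = X, leader payoff -3.
Row's induced payoffs are 6, 2, 8, -3, so Row commits to C. Subgame-perfect outcome: (C, Y) with payoffs (8, 9).
Now find the simultaneous Nash equilibrium.
Row's best replies: W→C; X→A; Y→A; Z→C.
Player 2's best replies: A→X; B→Z; C→Y; D→X.
Only (A, X) has each player best-responding; Nash payoffs (6, 9).
Sequential outcome (C, Y) differs from the Nash profile (A, X).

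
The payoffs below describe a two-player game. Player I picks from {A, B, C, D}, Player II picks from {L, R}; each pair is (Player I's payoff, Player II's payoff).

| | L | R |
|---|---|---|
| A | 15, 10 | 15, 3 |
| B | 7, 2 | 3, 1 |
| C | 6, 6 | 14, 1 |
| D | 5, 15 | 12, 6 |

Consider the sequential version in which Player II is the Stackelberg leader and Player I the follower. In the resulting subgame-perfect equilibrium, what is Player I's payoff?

15

Player I best-responds to each possible Player II move:
- L: BR = A, leader payoff 10.
- R: BR = A, leader payoff 3.
Player II's induced payoffs are 10, 3, so Player II commits to L. Subgame-perfect outcome: (A, L) with payoffs (15, 10).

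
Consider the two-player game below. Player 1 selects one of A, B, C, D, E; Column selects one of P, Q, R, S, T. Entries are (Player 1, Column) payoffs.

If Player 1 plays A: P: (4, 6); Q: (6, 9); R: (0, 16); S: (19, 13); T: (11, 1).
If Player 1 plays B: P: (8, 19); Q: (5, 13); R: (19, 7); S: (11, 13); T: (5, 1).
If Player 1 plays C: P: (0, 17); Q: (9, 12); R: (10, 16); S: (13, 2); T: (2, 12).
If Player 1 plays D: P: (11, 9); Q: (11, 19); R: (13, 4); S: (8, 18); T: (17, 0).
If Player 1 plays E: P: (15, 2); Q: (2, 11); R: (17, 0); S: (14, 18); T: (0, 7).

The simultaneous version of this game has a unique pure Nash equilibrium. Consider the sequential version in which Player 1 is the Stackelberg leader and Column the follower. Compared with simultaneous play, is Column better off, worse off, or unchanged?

Work backward from Column's decision.
- A: BR = R, leader payoff 0.
- B: BR = P, leader payoff 8.
- C: BR = P, leader payoff 0.
- D: BR = Q, leader payoff 11.
- E: BR = S, leader payoff 14.
Among 0, 8, 0, 11, 14, the best is 14 at E. Subgame-perfect outcome: (E, S) with payoffs (14, 18).
Now find the simultaneous Nash equilibrium.
Player 1's best replies: P→E; Q→D; R→B; S→A; T→D.
Column's best replies: A→R; B→P; C→P; D→Q; E→S.
Only (D, Q) has each player best-responding; Nash payoffs (11, 19).
Column earns 18 sequentially versus 19 at the Nash outcome: worse off.

worse off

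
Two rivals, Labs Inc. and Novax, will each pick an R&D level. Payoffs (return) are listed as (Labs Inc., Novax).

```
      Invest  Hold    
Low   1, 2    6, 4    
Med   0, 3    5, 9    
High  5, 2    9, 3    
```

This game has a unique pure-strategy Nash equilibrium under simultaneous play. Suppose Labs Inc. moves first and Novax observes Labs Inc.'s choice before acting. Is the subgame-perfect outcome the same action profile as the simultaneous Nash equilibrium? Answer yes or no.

Backward induction with Labs Inc. moving first.
- Low: BR = Hold, leader payoff 6.
- Med: BR = Hold, leader payoff 5.
- High: BR = Hold, leader payoff 9.
Among 6, 5, 9, the best is 9 at High. Subgame-perfect outcome: (High, Hold) with payoffs (9, 3).
For the simultaneous game, intersect best replies.
Labs Inc.'s best replies: Invest→High; Hold→High.
Novax's best replies: Low→Hold; Med→Hold; High→Hold.
The unique mutual best reply is (High, Hold), giving (9, 3).
Sequential outcome (High, Hold) coincides with the Nash profile (High, Hold).

yes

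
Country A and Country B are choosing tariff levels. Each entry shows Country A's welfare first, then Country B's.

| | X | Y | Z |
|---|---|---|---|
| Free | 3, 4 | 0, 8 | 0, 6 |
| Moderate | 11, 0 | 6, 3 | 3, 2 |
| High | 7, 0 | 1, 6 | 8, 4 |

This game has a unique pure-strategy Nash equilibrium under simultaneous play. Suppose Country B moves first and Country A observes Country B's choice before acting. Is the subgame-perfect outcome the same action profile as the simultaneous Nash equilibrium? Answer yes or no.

no

Solve by backward induction (Country B leads).
- X: Country A compares 3, 11, 7 and picks Moderate; Country B would get 0.
- Y: Country A compares 0, 6, 1 and picks Moderate; Country B would get 3.
- Z: Country A compares 0, 3, 8 and picks High; Country B would get 4.
Maximizing over 0, 3, 4, Country B chooses Z. Subgame-perfect outcome: (High, Z) with payoffs (8, 4).
For the simultaneous game, intersect best replies.
Country A's best replies: X→Moderate; Y→Moderate; Z→High.
Country B's best replies: Free→Y; Moderate→Y; High→Y.
Only (Moderate, Y) has each player best-responding; Nash payoffs (6, 3).
Sequential outcome (High, Z) differs from the Nash profile (Moderate, Y).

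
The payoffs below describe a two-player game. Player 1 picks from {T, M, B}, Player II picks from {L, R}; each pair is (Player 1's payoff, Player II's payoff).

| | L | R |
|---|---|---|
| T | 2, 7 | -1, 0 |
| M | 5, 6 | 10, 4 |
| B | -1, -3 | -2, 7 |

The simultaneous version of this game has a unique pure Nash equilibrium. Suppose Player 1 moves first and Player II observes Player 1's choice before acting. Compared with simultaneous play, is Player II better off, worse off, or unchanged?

unchanged

Solve by backward induction (Player 1 leads).
- T → Player II plays L (best of 7, 0); Player 1 gets 2.
- M → Player II plays L (best of 6, 4); Player 1 gets 5.
- B → Player II plays R (best of -3, 7); Player 1 gets -2.
Maximizing over 2, 5, -2, Player 1 chooses M. Subgame-perfect outcome: (M, L) with payoffs (5, 6).
Now find the simultaneous Nash equilibrium.
Player 1's best replies: L→M; R→M.
Player II's best replies: T→L; M→L; B→R.
The unique mutual best reply is (M, L), giving (5, 6).
Player II earns 6 sequentially versus 6 at the Nash outcome: unchanged.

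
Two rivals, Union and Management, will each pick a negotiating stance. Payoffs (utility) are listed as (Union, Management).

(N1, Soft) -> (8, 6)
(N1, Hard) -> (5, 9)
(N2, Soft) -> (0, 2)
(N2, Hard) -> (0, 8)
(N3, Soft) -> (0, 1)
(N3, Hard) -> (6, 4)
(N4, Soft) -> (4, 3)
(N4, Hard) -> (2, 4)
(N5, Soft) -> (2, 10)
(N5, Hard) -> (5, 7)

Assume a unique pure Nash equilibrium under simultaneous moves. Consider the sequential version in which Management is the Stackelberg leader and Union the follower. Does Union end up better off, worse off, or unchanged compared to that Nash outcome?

better off

Backward induction with Management moving first.
- Soft: BR = N1, leader payoff 6.
- Hard: BR = N3, leader payoff 4.
Maximizing over 6, 4, Management chooses Soft. Subgame-perfect outcome: (N1, Soft) with payoffs (8, 6).
For the simultaneous game, intersect best replies.
Union's best replies: Soft→N1; Hard→N3.
Management's best replies: N1→Hard; N2→Hard; N3→Hard; N4→Hard; N5→Soft.
Only (N3, Hard) has each player best-responding; Nash payoffs (6, 4).
Union earns 8 sequentially versus 6 at the Nash outcome: better off.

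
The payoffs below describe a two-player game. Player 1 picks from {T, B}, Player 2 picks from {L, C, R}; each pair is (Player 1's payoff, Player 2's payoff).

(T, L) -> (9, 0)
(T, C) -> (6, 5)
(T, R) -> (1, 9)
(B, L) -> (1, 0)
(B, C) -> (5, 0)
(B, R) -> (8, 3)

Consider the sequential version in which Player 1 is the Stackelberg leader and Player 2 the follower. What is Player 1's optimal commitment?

Player 2 best-responds to each possible Player 1 move:
- T → Player 2 plays R (best of 0, 5, 9); Player 1 gets 1.
- B → Player 2 plays R (best of 0, 0, 3); Player 1 gets 8.
Player 1's induced payoffs are 1, 8, so Player 1 commits to B. Subgame-perfect outcome: (B, R) with payoffs (8, 3).

B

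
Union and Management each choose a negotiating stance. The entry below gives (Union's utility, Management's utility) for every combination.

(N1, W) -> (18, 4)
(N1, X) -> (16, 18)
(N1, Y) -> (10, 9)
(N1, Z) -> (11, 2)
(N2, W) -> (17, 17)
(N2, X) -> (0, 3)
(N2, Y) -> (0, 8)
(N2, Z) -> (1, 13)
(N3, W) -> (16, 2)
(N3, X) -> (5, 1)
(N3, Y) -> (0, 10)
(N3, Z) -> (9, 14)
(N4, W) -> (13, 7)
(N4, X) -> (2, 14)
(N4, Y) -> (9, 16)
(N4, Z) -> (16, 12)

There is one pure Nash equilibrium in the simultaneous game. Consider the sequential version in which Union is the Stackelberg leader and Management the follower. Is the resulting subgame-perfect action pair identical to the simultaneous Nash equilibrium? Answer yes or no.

no

Backward induction with Union moving first.
- N1: BR = X, leader payoff 16.
- N2: BR = W, leader payoff 17.
- N3: BR = Z, leader payoff 9.
- N4: BR = Y, leader payoff 9.
Union's induced payoffs are 16, 17, 9, 9, so Union commits to N2. Subgame-perfect outcome: (N2, W) with payoffs (17, 17).
For the simultaneous game, intersect best replies.
Union's best replies: W→N1; X→N1; Y→N1; Z→N4.
Management's best replies: N1→X; N2→W; N3→Z; N4→Y.
The unique mutual best reply is (N1, X), giving (16, 18).
Sequential outcome (N2, W) differs from the Nash profile (N1, X).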